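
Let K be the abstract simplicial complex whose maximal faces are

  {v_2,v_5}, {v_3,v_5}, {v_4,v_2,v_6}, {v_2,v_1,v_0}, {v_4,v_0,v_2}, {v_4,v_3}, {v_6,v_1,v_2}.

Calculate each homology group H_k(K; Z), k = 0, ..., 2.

H_0 = Z,  H_1 = Z,  H_2 = 0.

Order the vertices as v_0 < v_1 < v_2 < v_3 < v_4 < v_5 < v_6. Listing each simplex with vertices in this order, K has dimension 2 with simplices:

  0-simplices (7): [v_0], [v_1], [v_2], [v_3], [v_4], [v_5], [v_6]
  1-simplices (11): [v_0,v_1], [v_0,v_2], [v_0,v_4], [v_1,v_2], [v_1,v_6], [v_2,v_4], [v_2,v_5], [v_2,v_6], [v_3,v_4], [v_3,v_5], [v_4,v_6]
  2-simplices (4): [v_0,v_1,v_2], [v_0,v_2,v_4], [v_1,v_2,v_6], [v_2,v_4,v_6]

so the chain groups are C_0 ≅ Z^7, C_1 ≅ Z^11, C_2 ≅ Z^4.

The boundary map ∂_1: C_1 → C_0 is given by ∂[p,q] = [q] − [p]. For instance
  ∂[v_3,v_5] = [v_5] − [v_3].
The resulting 7×11 matrix has rank 6, and its Smith normal form has invariant factors (1,1,1,1,1,1).

The boundary map ∂_2: C_2 → C_1 sends each 2-simplex [p,q,r] to [q,r] − [p,r] + [p,q]. For instance
  ∂[v_0,v_1,v_2] = [v_1,v_2] − [v_0,v_2] + [v_0,v_1],
  ∂[v_0,v_2,v_4] = [v_2,v_4] − [v_0,v_4] + [v_0,v_2].
The resulting 11×4 matrix has rank 4, and its Smith normal form has invariant factors (1,1,1,1).

Now H_k = ker ∂_k / im ∂_{k+1}, so:

  H_0: rank C_0 − rank ∂_1 = 7 − 6 = 1, and the invariant factors of ∂_1 are all 1, so H_0 ≅ Z.
  H_1: rank ker ∂_1 − rank ∂_2 = (11 − 6) − 4 = 1, and the invariant factors of ∂_2 are all 1, so H_1 ≅ Z.
  H_2: rank ker ∂_2 − rank ∂_3 = (4 − 4) − 0 = 0, and there is no ∂_3, so H_2 ≅ 0.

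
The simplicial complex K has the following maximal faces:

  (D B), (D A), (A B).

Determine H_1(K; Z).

H_1 ≅ Z.

Order the vertices as A < B < D. Listing each simplex with vertices in this order, K has dimension 1 with simplices:

  0-simplices (3): A, B, D
  1-simplices (3): AB, AD, BD

giving chain groups C_0 ≅ Z^3, C_1 ≅ Z^3.

Boundary ∂_1: C_1 → C_0 maps an edge to its endpoints' difference, ∂[p,q] = q − p. For instance
  ∂AB = B − A.
As a 3×3 matrix over Z this has rank 2, with invariant factors (1,1).

Now H_k = ker ∂_k / im ∂_{k+1}, so:

  H_1: rank ker ∂_1 − rank ∂_2 = (3 − 2) − 0 = 1, and there is no ∂_2, so H_1 = Z.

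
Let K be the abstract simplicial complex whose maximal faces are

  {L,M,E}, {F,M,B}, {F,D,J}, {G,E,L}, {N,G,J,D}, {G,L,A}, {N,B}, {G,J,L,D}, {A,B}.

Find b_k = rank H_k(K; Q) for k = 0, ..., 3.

b_0 = 1, b_1 = 3, b_2 = 0, b_3 = 0.

We work with the vertex ordering A < B < D < E < F < G < J < L < M < N. The simplices of K, each written with vertices in increasing order, are:

  0-simplices (10): A, B, D, E, F, G, J, L, M, N
  1-simplices (22): AB, AG, AL, BF, BM, BN, DF, DG, DJ, DL, DN, EG, EL, EM, FJ, FM, GJ, GL, GN, JL, JN, LM
  2-simplices (12): AGL, BFM, DFJ, DGJ, DGL, DGN, DJL, DJN, EGL, ELM, GJL, GJN
  3-simplices (2): DGJL, DGJN

so the chain groups are C_0 ≅ Z^10, C_1 ≅ Z^22, C_2 ≅ Z^12, C_3 ≅ Z^2.

The boundary map ∂_1: C_1 → C_0 sends each edge [p,q] (with p < q) to q − p.
The resulting 10×22 matrix has rank 9, and its Smith normal form has invariant factors (1,1,1,1,1,1,1,1,1).

Boundary ∂_2: C_2 → C_1 sends each 2-simplex [p,q,r] to [q,r] − [p,r] + [p,q]. For instance
  ∂ELM = LM − EM + EL,
  ∂DGL = GL − DL + DG.
The 22×12 boundary matrix has rank 10 and Smith normal form diag(1,1,1,1,1,1,1,1,1,1).

Boundary ∂_3: C_3 → C_2 sends each 3-simplex σ to the alternating sum Σ_i (−1)^i (σ with its i-th vertex removed). For instance
  ∂DGJN = GJN − DJN + DGN − DGJ,
  ∂DGJL = GJL − DJL + DGL − DGJ.
As a 12×2 matrix over Z this has rank 2, with invariant factors (1,1).

Now H_k = ker ∂_k / im ∂_{k+1}, so:

  H_0: rank C_0 − rank ∂_1 = 10 − 9 = 1, and the invariant factors of ∂_1 are all 1, so H_0 ≅ Z.
  H_1: rank ker ∂_1 − rank ∂_2 = (22 − 9) − 10 = 3, and the invariant factors of ∂_2 are all 1, so H_1 ≅ Z^3.
  H_2: rank ker ∂_2 − rank ∂_3 = (12 − 10) − 2 = 0, and the invariant factors of ∂_3 are all 1, so H_2 ≅ 0.
  H_3: rank ker ∂_3 − rank ∂_4 = (2 − 2) − 0 = 0, and there is no ∂_4, so H_3 ≅ 0.

As a check, the Euler characteristic is 10 − 22 + 12 − 2 = -2, which agrees with 1 − 3 + 0 − 0 = -2.

Hence the Betti numbers are b_0 = 1, b_1 = 3, b_2 = 0, b_3 = 0.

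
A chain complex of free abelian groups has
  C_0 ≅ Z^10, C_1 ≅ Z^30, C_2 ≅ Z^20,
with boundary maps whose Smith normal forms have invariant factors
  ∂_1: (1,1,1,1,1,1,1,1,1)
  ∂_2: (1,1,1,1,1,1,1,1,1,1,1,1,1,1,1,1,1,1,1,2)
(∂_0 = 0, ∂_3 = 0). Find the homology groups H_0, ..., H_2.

H_0: b_0 = 10 − 0 − 9 = 1; torsion from ∂_1 factors > 1: none. So H_0 ≅ Z.
H_1: b_1 = 30 − 9 − 20 = 1; torsion from ∂_2 factors > 1: [2]. So H_1 ≅ Z ⊕ Z/2Z.
H_2: b_2 = 20 − 20 − 0 = 0; torsion from ∂_3 factors > 1: none. So H_2 ≅ 0.

H_0 ≅ Z,  H_1 ≅ Z ⊕ Z/2Z,  H_2 = 0.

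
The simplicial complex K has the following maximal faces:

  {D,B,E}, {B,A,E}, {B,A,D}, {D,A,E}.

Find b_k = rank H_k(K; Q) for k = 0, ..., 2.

b_0 = 1, b_1 = 0, b_2 = 1.

Take the total order A < B < D < E on the vertex set. Then K (dimension 2) consists of the simplices:

  0-simplices (4): A, B, D, E
  1-simplices (6): AB, AD, AE, BD, BE, DE
  2-simplices (4): ABD, ABE, ADE, BDE

so the chain groups are C_0 ≅ Z^4, C_1 ≅ Z^6, C_2 ≅ Z^4.

∂_1: C_1 → C_0 is given by ∂[p,q] = [q] − [p]. For instance
  ∂AD = D − A.
As a 4×6 matrix over Z this has rank 3, with invariant factors (1,1,1).

∂_2: C_2 → C_1 sends each 2-simplex [p,q,r] to [q,r] − [p,r] + [p,q]. For instance
  ∂BDE = DE − BE + BD,
  ∂ADE = DE − AE + AD.
The 6×4 boundary matrix has rank 3 and Smith normal form diag(1,1,1).

Computing H_k = (kernel of ∂_k) / (image of ∂_{k+1}):

  H_0: rank C_0 − rank ∂_1 = 4 − 3 = 1, and the invariant factors of ∂_1 are all 1, so H_0 ≅ Z.
  H_1: rank ker ∂_1 − rank ∂_2 = (6 − 3) − 3 = 0, and the invariant factors of ∂_2 are all 1, so H_1 ≅ 0.
  H_2: rank ker ∂_2 − rank ∂_3 = (4 − 3) − 0 = 1, and there is no ∂_3, so H_2 ≅ Z.

(K is a triangulation of the 2-sphere S^2.)

Hence the Betti numbers are b_0 = 1, b_1 = 0, b_2 = 1.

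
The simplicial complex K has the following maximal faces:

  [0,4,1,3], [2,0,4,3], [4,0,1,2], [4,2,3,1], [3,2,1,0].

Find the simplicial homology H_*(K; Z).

Take the total order 0 < 1 < 2 < 3 < 4 on the vertex set. Then K (dimension 3) consists of the simplices:

  0-simplices (5): [0], [1], [2], [3], [4]
  1-simplices (10): [0,1], [0,2], [0,3], [0,4], [1,2], [1,3], [1,4], [2,3], [2,4], [3,4]
  2-simplices (10): [0,1,2], [0,1,3], [0,1,4], [0,2,3], [0,2,4], [0,3,4], [1,2,3], [1,2,4], [1,3,4], [2,3,4]
  3-simplices (5): [0,1,2,3], [0,1,2,4], [0,1,3,4], [0,2,3,4], [1,2,3,4]

Hence C_0 ≅ Z^5, C_1 ≅ Z^10, C_2 ≅ Z^10, C_3 ≅ Z^5.

The boundary map ∂_1: C_1 → C_0 is given by ∂[p,q] = [q] − [p].
The resulting 5×10 matrix has rank 4, and its Smith normal form has invariant factors (1,1,1,1).

The boundary map ∂_2: C_2 → C_1 acts by ∂[p,q,r] = [q,r] − [p,r] + [p,q]. For instance
  ∂[0,2,3] = [2,3] − [0,3] + [0,2],
  ∂[1,3,4] = [3,4] − [1,4] + [1,3].
The resulting 10×10 matrix has rank 6, and its Smith normal form has invariant factors (1,1,1,1,1,1).

∂_3: C_3 → C_2 sends each 3-simplex σ to the alternating sum Σ_i (−1)^i (σ with its i-th vertex removed). For instance
  ∂[0,1,3,4] = [1,3,4] − [0,3,4] + [0,1,4] − [0,1,3],
  ∂[0,2,3,4] = [2,3,4] − [0,3,4] + [0,2,4] − [0,2,3].
The resulting 10×5 matrix has rank 4, and its Smith normal form has invariant factors (1,1,1,1).

From H_k ≅ ker(∂_k) / im(∂_{k+1}) we obtain:

  H_0: rank C_0 − rank ∂_1 = 5 − 4 = 1, and the invariant factors of ∂_1 are all 1, so H_0 = Z.
  H_1: rank ker ∂_1 − rank ∂_2 = (10 − 4) − 6 = 0, and the invariant factors of ∂_2 are all 1, so H_1 = 0.
  H_2: rank ker ∂_2 − rank ∂_3 = (10 − 6) − 4 = 0, and the invariant factors of ∂_3 are all 1, so H_2 = 0.
  H_3: rank ker ∂_3 − rank ∂_4 = (5 − 4) − 0 = 1, and there is no ∂_4, so H_3 = Z.

H_0 ≅ Z,  H_1 = 0,  H_2 = 0,  H_3 ≅ Z.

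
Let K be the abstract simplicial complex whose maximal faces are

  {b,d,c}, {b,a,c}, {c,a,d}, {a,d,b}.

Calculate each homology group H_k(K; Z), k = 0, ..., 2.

H_0 ≅ Z,  H_1 = 0,  H_2 ≅ Z.

Take the total order a < b < c < d on the vertex set. Then K (dimension 2) consists of the simplices:

  0-simplices (4): a, b, c, d
  1-simplices (6): ab, ac, ad, bc, bd, cd
  2-simplices (4): abc, abd, acd, bcd

Hence C_0 ≅ Z^4, C_1 ≅ Z^6, C_2 ≅ Z^4.

Boundary ∂_1: C_1 → C_0 sends each edge [p,q] (with p < q) to q − p. For instance
  ∂ac = c − a.
The 4×6 boundary matrix has rank 3 and Smith normal form diag(1,1,1).

The boundary map ∂_2: C_2 → C_1 sends each 2-simplex [p,q,r] to [q,r] − [p,r] + [p,q]. For instance
  ∂abd = bd − ad + ab,
  ∂abc = bc − ac + ab.
This gives a 6×4 integer matrix of rank 3; reducing to Smith normal form yields diagonal entries (1,1,1).

From H_k ≅ ker(∂_k) / im(∂_{k+1}) we obtain:

  H_0: rank C_0 − rank ∂_1 = 4 − 3 = 1, and the invariant factors of ∂_1 are all 1, so H_0 ≅ Z.
  H_1: rank ker ∂_1 − rank ∂_2 = (6 − 3) − 3 = 0, and the invariant factors of ∂_2 are all 1, so H_1 ≅ 0.
  H_2: rank ker ∂_2 − rank ∂_3 = (4 − 3) − 0 = 1, and there is no ∂_3, so H_2 ≅ Z.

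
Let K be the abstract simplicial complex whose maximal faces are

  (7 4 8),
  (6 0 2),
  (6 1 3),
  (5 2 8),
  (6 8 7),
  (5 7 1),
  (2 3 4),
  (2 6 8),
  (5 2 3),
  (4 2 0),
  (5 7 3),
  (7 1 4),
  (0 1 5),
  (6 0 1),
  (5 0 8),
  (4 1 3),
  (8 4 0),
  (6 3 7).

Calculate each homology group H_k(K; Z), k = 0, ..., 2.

H_0 ≅ Z,  H_1 ≅ Z ⊕ Z/2Z,  H_2 = 0.

Order the vertices as 0 < 1 < 2 < 3 < 4 < 5 < 6 < 7 < 8. Listing each simplex with vertices in this order, K has dimension 2 with simplices:

  0-simplices (9): [0], [1], [2], [3], [4], [5], [6], [7], [8]
  1-simplices (27): (27 of them)
  2-simplices (18): [0,1,5], [0,1,6], [0,2,4], [0,2,6], [0,4,8], [0,5,8], [1,3,4], [1,3,6], [1,4,7], [1,5,7], [2,3,4], [2,3,5], [2,5,8], [2,6,8], [3,5,7], [3,6,7], [4,7,8], [6,7,8]

Hence C_0 ≅ Z^9, C_1 ≅ Z^27, C_2 ≅ Z^18.

Boundary ∂_1: C_1 → C_0 is given by ∂[p,q] = [q] − [p].
The 9×27 boundary matrix has rank 8 and Smith normal form diag(1,1,1,1,1,1,1,1).

∂_2: C_2 → C_1 acts by ∂[p,q,r] = [q,r] − [p,r] + [p,q]. For instance
  ∂[0,1,5] = [1,5] − [0,5] + [0,1],
  ∂[4,7,8] = [7,8] − [4,8] + [4,7].
The 27×18 boundary matrix has rank 18 and Smith normal form diag(1,1,1,1,1,1,1,1,1,1,1,1,1,1,1,1,1,2).

Now H_k = ker ∂_k / im ∂_{k+1}, so:

  H_0: rank C_0 − rank ∂_1 = 9 − 8 = 1, and the invariant factors of ∂_1 are all 1, so H_0 ≅ Z.
  H_1: rank ker ∂_1 − rank ∂_2 = (27 − 8) − 18 = 1, and ∂_2 has invariant factor 2 > 1, so H_1 ≅ Z ⊕ Z/2Z.
  H_2: rank ker ∂_2 − rank ∂_3 = (18 − 18) − 0 = 0, and there is no ∂_3, so H_2 ≅ 0.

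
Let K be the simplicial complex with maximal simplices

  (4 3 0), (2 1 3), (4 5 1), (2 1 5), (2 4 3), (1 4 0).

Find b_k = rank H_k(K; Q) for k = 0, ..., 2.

Take the total order 0 < 1 < 2 < 3 < 4 < 5 on the vertex set. Then K (dimension 2) consists of the simplices:

  0-simplices (6): [0], [1], [2], [3], [4], [5]
  1-simplices (12): [0,1], [0,3], [0,4], [1,2], [1,3], [1,4], [1,5], [2,3], [2,4], [2,5], [3,4], [4,5]
  2-simplices (6): [0,1,4], [0,3,4], [1,2,3], [1,2,5], [1,4,5], [2,3,4]

Hence C_0 ≅ Z^6, C_1 ≅ Z^12, C_2 ≅ Z^6.

Boundary ∂_1: C_1 → C_0 maps an edge to its endpoints' difference, ∂[p,q] = q − p.
The resulting 6×12 matrix has rank 5, and its Smith normal form has invariant factors (1,1,1,1,1).

The boundary map ∂_2: C_2 → C_1 acts by ∂[p,q,r] = [q,r] − [p,r] + [p,q]. For instance
  ∂[2,3,4] = [3,4] − [2,4] + [2,3],
  ∂[1,4,5] = [4,5] − [1,5] + [1,4].
The resulting 12×6 matrix has rank 6, and its Smith normal form has invariant factors (1,1,1,1,1,1).

Computing H_k = (kernel of ∂_k) / (image of ∂_{k+1}):

  H_0: rank C_0 − rank ∂_1 = 6 − 5 = 1, and the invariant factors of ∂_1 are all 1, so H_0 = Z.
  H_1: rank ker ∂_1 − rank ∂_2 = (12 − 5) − 6 = 1, and the invariant factors of ∂_2 are all 1, so H_1 = Z.
  H_2: rank ker ∂_2 − rank ∂_3 = (6 − 6) − 0 = 0, and there is no ∂_3, so H_2 = 0.

(K is a triangulation of the cylinder S^1 x I.)

Hence the Betti numbers are b_0 = 1, b_1 = 1, b_2 = 0.

b_0 = 1, b_1 = 1, b_2 = 0.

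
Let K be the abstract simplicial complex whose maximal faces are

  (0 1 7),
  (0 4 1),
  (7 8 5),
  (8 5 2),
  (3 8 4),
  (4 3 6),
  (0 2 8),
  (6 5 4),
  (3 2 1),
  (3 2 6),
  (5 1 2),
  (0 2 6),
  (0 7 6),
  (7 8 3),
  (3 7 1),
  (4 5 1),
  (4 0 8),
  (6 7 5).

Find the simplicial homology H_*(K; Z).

H_0 ≅ Z,  H_1 ≅ Z^2,  H_2 ≅ Z.

Fix the vertex order 0 < 1 < 2 < 3 < 4 < 5 < 6 < 7 < 8 and write every simplex with vertices in increasing order. Then dim K = 2 and the simplices of K are:

  0-simplices (9): [0], [1], [2], [3], [4], [5], [6], [7], [8]
  1-simplices (27): (27 of them)
  2-simplices (18): [0,1,4], [0,1,7], [0,2,6], [0,2,8], [0,4,8], [0,6,7], [1,2,3], [1,2,5], [1,3,7], [1,4,5], [2,3,6], [2,5,8], [3,4,6], [3,4,8], [3,7,8], [4,5,6], [5,6,7], [5,7,8]

Hence C_0 ≅ Z^9, C_1 ≅ Z^27, C_2 ≅ Z^18.

Boundary ∂_1: C_1 → C_0 is given by ∂[p,q] = [q] − [p]. For instance
  ∂[2,5] = [5] − [2].
The 9×27 boundary matrix has rank 8 and Smith normal form diag(1,1,1,1,1,1,1,1).

∂_2: C_2 → C_1 acts by ∂[p,q,r] = [q,r] − [p,r] + [p,q]. For instance
  ∂[2,5,8] = [5,8] − [2,8] + [2,5],
  ∂[0,1,4] = [1,4] − [0,4] + [0,1].
As a 27×18 matrix over Z this has rank 17, with invariant factors (1,1,1,1,1,1,1,1,1,1,1,1,1,1,1,1,1).

Computing H_k = (kernel of ∂_k) / (image of ∂_{k+1}):

  H_0: rank C_0 − rank ∂_1 = 9 − 8 = 1, and the invariant factors of ∂_1 are all 1, so H_0 = Z.
  H_1: rank ker ∂_1 − rank ∂_2 = (27 − 8) − 17 = 2, and the invariant factors of ∂_2 are all 1, so H_1 = Z^2.
  H_2: rank ker ∂_2 − rank ∂_3 = (18 − 17) − 0 = 1, and there is no ∂_3, so H_2 = Z.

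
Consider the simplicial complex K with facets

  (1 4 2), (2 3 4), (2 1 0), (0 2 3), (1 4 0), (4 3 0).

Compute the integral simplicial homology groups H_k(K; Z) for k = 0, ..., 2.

Take the total order 0 < 1 < 2 < 3 < 4 on the vertex set. Then K (dimension 2) consists of the simplices:

  0-simplices (5): [0], [1], [2], [3], [4]
  1-simplices (9): [0,1], [0,2], [0,3], [0,4], [1,2], [1,4], [2,3], [2,4], [3,4]
  2-simplices (6): [0,1,2], [0,1,4], [0,2,3], [0,3,4], [1,2,4], [2,3,4]

Hence C_0 ≅ Z^5, C_1 ≅ Z^9, C_2 ≅ Z^6.

The boundary map ∂_1: C_1 → C_0 is given by ∂[p,q] = [q] − [p]. For instance
  ∂[1,2] = [2] − [1].
The 5×9 boundary matrix has rank 4 and Smith normal form diag(1,1,1,1).

Boundary ∂_2: C_2 → C_1 sends each 2-simplex [p,q,r] to [q,r] − [p,r] + [p,q]. For instance
  ∂[0,2,3] = [2,3] − [0,3] + [0,2],
  ∂[0,3,4] = [3,4] − [0,4] + [0,3].
This gives a 9×6 integer matrix of rank 5; reducing to Smith normal form yields diagonal entries (1,1,1,1,1).

Now H_k = ker ∂_k / im ∂_{k+1}, so:

  H_0: rank C_0 − rank ∂_1 = 5 − 4 = 1, and the invariant factors of ∂_1 are all 1, so H_0 = Z.
  H_1: rank ker ∂_1 − rank ∂_2 = (9 − 4) − 5 = 0, and the invariant factors of ∂_2 are all 1, so H_1 = 0.
  H_2: rank ker ∂_2 − rank ∂_3 = (6 − 5) − 0 = 1, and there is no ∂_3, so H_2 = Z.

As a check, the Euler characteristic is 5 − 9 + 6 = 2, which agrees with 1 − 0 + 1 = 2.

H_0 = Z,  H_1 = 0,  H_2 = Z.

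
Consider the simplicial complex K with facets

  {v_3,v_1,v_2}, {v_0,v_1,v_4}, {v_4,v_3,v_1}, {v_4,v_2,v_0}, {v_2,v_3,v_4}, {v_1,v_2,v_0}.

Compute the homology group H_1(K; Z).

Take the total order v_0 < v_1 < v_2 < v_3 < v_4 on the vertex set. Then K (dimension 2) consists of the simplices:

  0-simplices (5): [v_0], [v_1], [v_2], [v_3], [v_4]
  1-simplices (9): [v_0,v_1], [v_0,v_2], [v_0,v_4], [v_1,v_2], [v_1,v_3], [v_1,v_4], [v_2,v_3], [v_2,v_4], [v_3,v_4]
  2-simplices (6): [v_0,v_1,v_2], [v_0,v_1,v_4], [v_0,v_2,v_4], [v_1,v_2,v_3], [v_1,v_3,v_4], [v_2,v_3,v_4]

so the chain groups are C_0 ≅ Z^5, C_1 ≅ Z^9, C_2 ≅ Z^6.

∂_1: C_1 → C_0 sends each edge [p,q] (with p < q) to q − p. For instance
  ∂[v_3,v_4] = [v_4] − [v_3].
The 5×9 boundary matrix has rank 4 and Smith normal form diag(1,1,1,1).

∂_2: C_2 → C_1 sends each 2-simplex [p,q,r] to [q,r] − [p,r] + [p,q]. For instance
  ∂[v_1,v_3,v_4] = [v_3,v_4] − [v_1,v_4] + [v_1,v_3],
  ∂[v_1,v_2,v_3] = [v_2,v_3] − [v_1,v_3] + [v_1,v_2].
This gives a 9×6 integer matrix of rank 5; reducing to Smith normal form yields diagonal entries (1,1,1,1,1).

Now H_k = ker ∂_k / im ∂_{k+1}, so:

  H_1: rank ker ∂_1 − rank ∂_2 = (9 − 4) − 5 = 0, and the invariant factors of ∂_2 are all 1, so H_1 = 0.

H_1 ≅ 0.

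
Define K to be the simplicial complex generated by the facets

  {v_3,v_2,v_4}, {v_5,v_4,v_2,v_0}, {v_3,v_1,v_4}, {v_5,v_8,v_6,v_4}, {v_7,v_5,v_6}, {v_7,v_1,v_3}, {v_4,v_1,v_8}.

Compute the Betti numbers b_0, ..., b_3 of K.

Take the total order v_0 < v_1 < v_2 < v_3 < v_4 < v_5 < v_6 < v_7 < v_8 on the vertex set. Then K (dimension 3) consists of the simplices:

  0-simplices (9): [v_0], [v_1], [v_2], [v_3], [v_4], [v_5], [v_6], [v_7], [v_8]
  1-simplices (20): (20 of them)
  2-simplices (13): (13 of them)
  3-simplices (2): [v_0,v_2,v_4,v_5], [v_4,v_5,v_6,v_8]

giving chain groups C_0 ≅ Z^9, C_1 ≅ Z^20, C_2 ≅ Z^13, C_3 ≅ Z^2.

The boundary map ∂_1: C_1 → C_0 is given by ∂[p,q] = [q] − [p].
The 9×20 boundary matrix has rank 8 and Smith normal form diag(1,1,1,1,1,1,1,1).

The boundary map ∂_2: C_2 → C_1 acts by ∂[p,q,r] = [q,r] − [p,r] + [p,q]. For instance
  ∂[v_0,v_2,v_4] = [v_2,v_4] − [v_0,v_4] + [v_0,v_2],
  ∂[v_5,v_6,v_8] = [v_6,v_8] − [v_5,v_8] + [v_5,v_6].
As a 20×13 matrix over Z this has rank 11, with invariant factors (1,1,1,1,1,1,1,1,1,1,1).

The boundary map ∂_3: C_3 → C_2 sends each 3-simplex σ to the alternating sum Σ_i (−1)^i (σ with its i-th vertex removed). For instance
  ∂[v_4,v_5,v_6,v_8] = [v_5,v_6,v_8] − [v_4,v_6,v_8] + [v_4,v_5,v_8] − [v_4,v_5,v_6],
  ∂[v_0,v_2,v_4,v_5] = [v_2,v_4,v_5] − [v_0,v_4,v_5] + [v_0,v_2,v_5] − [v_0,v_2,v_4].
As a 13×2 matrix over Z this has rank 2, with invariant factors (1,1).

From H_k ≅ ker(∂_k) / im(∂_{k+1}) we obtain:

  H_0: rank C_0 − rank ∂_1 = 9 − 8 = 1, and the invariant factors of ∂_1 are all 1, so H_0 = Z.
  H_1: rank ker ∂_1 − rank ∂_2 = (20 − 8) − 11 = 1, and the invariant factors of ∂_2 are all 1, so H_1 = Z.
  H_2: rank ker ∂_2 − rank ∂_3 = (13 − 11) − 2 = 0, and the invariant factors of ∂_3 are all 1, so H_2 = 0.
  H_3: rank ker ∂_3 − rank ∂_4 = (2 − 2) − 0 = 0, and there is no ∂_4, so H_3 = 0.

Hence the Betti numbers are b_0 = 1, b_1 = 1, b_2 = 0, b_3 = 0.

b_0 = 1, b_1 = 1, b_2 = 0, b_3 = 0.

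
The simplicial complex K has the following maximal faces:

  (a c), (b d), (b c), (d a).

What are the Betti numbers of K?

b_0 = 1, b_1 = 1.

Order the vertices as a < b < c < d. Listing each simplex with vertices in this order, K has dimension 1 with simplices:

  0-simplices (4): a, b, c, d
  1-simplices (4): ac, ad, bc, bd

giving chain groups C_0 ≅ Z^4, C_1 ≅ Z^4.

The boundary map ∂_1: C_1 → C_0 sends each edge [p,q] (with p < q) to q − p. For instance
  ∂ad = d − a.
This gives a 4×4 integer matrix of rank 3; reducing to Smith normal form yields diagonal entries (1,1,1).

Now H_k = ker ∂_k / im ∂_{k+1}, so:

  H_0: rank C_0 − rank ∂_1 = 4 − 3 = 1, and the invariant factors of ∂_1 are all 1, so H_0 = Z.
  H_1: rank ker ∂_1 − rank ∂_2 = (4 − 3) − 0 = 1, and there is no ∂_2, so H_1 = Z.

As a check, the Euler characteristic is 4 − 4 = 0, which agrees with 1 − 1 = 0.

Hence the Betti numbers are b_0 = 1, b_1 = 1.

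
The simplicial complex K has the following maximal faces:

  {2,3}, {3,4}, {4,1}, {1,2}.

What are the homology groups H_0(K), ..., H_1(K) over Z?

We work with the vertex ordering 1 < 2 < 3 < 4. The simplices of K, each written with vertices in increasing order, are:

  0-simplices (4): [1], [2], [3], [4]
  1-simplices (4): [1,2], [1,4], [2,3], [3,4]

so the chain groups are C_0 ≅ Z^4, C_1 ≅ Z^4.

∂_1: C_1 → C_0 maps an edge to its endpoints' difference, ∂[p,q] = q − p.
The 4×4 boundary matrix has rank 3 and Smith normal form diag(1,1,1).

From H_k ≅ ker(∂_k) / im(∂_{k+1}) we obtain:

  H_0: rank C_0 − rank ∂_1 = 4 − 3 = 1, and the invariant factors of ∂_1 are all 1, so H_0 ≅ Z.
  H_1: rank ker ∂_1 − rank ∂_2 = (4 − 3) − 0 = 1, and there is no ∂_2, so H_1 ≅ Z.

(K is a triangulation of the circle S^1.)

H_0 = Z,  H_1 = Z.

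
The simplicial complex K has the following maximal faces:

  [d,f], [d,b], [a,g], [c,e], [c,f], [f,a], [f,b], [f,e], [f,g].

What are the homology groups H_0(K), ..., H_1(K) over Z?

Fix the vertex order a < b < c < d < e < f < g and write every simplex with vertices in increasing order. Then dim K = 1 and the simplices of K are:

  0-simplices (7): a, b, c, d, e, f, g
  1-simplices (9): af, ag, bd, bf, ce, cf, df, ef, fg

so the chain groups are C_0 ≅ Z^7, C_1 ≅ Z^9.

Boundary ∂_1: C_1 → C_0 is given by ∂[p,q] = [q] − [p].
This gives a 7×9 integer matrix of rank 6; reducing to Smith normal form yields diagonal entries (1,1,1,1,1,1).

Now H_k = ker ∂_k / im ∂_{k+1}, so:

  H_0: rank C_0 − rank ∂_1 = 7 − 6 = 1, and the invariant factors of ∂_1 are all 1, so H_0 ≅ Z.
  H_1: rank ker ∂_1 − rank ∂_2 = (9 − 6) − 0 = 3, and there is no ∂_2, so H_1 ≅ Z^3.

As a check, the Euler characteristic is 7 − 9 = -2, which agrees with 1 − 3 = -2.

H_0 ≅ Z,  H_1 ≅ Z^3.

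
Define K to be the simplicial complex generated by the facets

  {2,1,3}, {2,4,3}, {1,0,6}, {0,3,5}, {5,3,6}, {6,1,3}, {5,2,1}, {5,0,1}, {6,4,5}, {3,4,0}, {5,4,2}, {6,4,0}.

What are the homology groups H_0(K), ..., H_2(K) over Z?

Fix the vertex order 0 < 1 < 2 < 3 < 4 < 5 < 6 and write every simplex with vertices in increasing order. Then dim K = 2 and the simplices of K are:

  0-simplices (7): [0], [1], [2], [3], [4], [5], [6]
  1-simplices (18): [0,1], [0,3], [0,4], [0,5], [0,6], [1,2], [1,3], [1,5], [1,6], [2,3], [2,4], [2,5], [3,4], [3,5], [3,6], [4,5], [4,6], [5,6]
  2-simplices (12): [0,1,5], [0,1,6], [0,3,4], [0,3,5], [0,4,6], [1,2,3], [1,2,5], [1,3,6], [2,3,4], [2,4,5], [3,5,6], [4,5,6]

so the chain groups are C_0 ≅ Z^7, C_1 ≅ Z^18, C_2 ≅ Z^12.

Boundary ∂_1: C_1 → C_0 sends each edge [p,q] (with p < q) to q − p. For instance
  ∂[2,5] = [5] − [2].
As a 7×18 matrix over Z this has rank 6, with invariant factors (1,1,1,1,1,1).

The boundary map ∂_2: C_2 → C_1 maps a triangle to the signed sum of its edges. For instance
  ∂[1,2,3] = [2,3] − [1,3] + [1,2],
  ∂[0,1,6] = [1,6] − [0,6] + [0,1].
This gives a 18×12 integer matrix of rank 12; reducing to Smith normal form yields diagonal entries (1,1,1,1,1,1,1,1,1,1,1,2).

Reading off H_k = ker ∂_k / im ∂_{k+1}:

  H_0: rank C_0 − rank ∂_1 = 7 − 6 = 1, and the invariant factors of ∂_1 are all 1, so H_0 = Z.
  H_1: rank ker ∂_1 − rank ∂_2 = (18 − 6) − 12 = 0, and ∂_2 has invariant factor 2 > 1, so H_1 = Z/2Z.
  H_2: rank ker ∂_2 − rank ∂_3 = (12 − 12) − 0 = 0, and there is no ∂_3, so H_2 = 0.

H_0 = Z,  H_1 = Z/2Z,  H_2 = 0.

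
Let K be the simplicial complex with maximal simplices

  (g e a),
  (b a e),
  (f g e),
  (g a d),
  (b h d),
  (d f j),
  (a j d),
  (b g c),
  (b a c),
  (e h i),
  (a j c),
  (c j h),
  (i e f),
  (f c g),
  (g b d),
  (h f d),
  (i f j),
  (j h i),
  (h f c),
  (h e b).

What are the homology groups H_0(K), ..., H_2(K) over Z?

Order the vertices as a < b < c < d < e < f < g < h < i < j. Listing each simplex with vertices in this order, K has dimension 2 with simplices:

  0-simplices (10): a, b, c, d, e, f, g, h, i, j
  1-simplices (30): ab, ac, ad, ae, ag, aj, bc, bd, be, bg, bh, cf, cg, ch, cj, df, dg, dh, dj, ef, eg, eh, ei, fg, fh, fi, fj, hi, hj, ij
  2-simplices (20): abc, abe, acj, adg, adj, aeg, bcg, bdg, bdh, beh, cfg, cfh, chj, dfh, dfj, efg, efi, ehi, fij, hij

Hence C_0 ≅ Z^10, C_1 ≅ Z^30, C_2 ≅ Z^20.

Boundary ∂_1: C_1 → C_0 sends each edge [p,q] (with p < q) to q − p.
As a 10×30 matrix over Z this has rank 9, with invariant factors (1,1,1,1,1,1,1,1,1).

∂_2: C_2 → C_1 sends each 2-simplex [p,q,r] to [q,r] − [p,r] + [p,q]. For instance
  ∂bdh = dh − bh + bd,
  ∂beh = eh − bh + be.
The 30×20 boundary matrix has rank 20 and Smith normal form diag(1,1,1,1,1,1,1,1,1,1,1,1,1,1,1,1,1,1,1,2).

Computing H_k = (kernel of ∂_k) / (image of ∂_{k+1}):

  H_0: rank C_0 − rank ∂_1 = 10 − 9 = 1, and the invariant factors of ∂_1 are all 1, so H_0 = Z.
  H_1: rank ker ∂_1 − rank ∂_2 = (30 − 9) − 20 = 1, and ∂_2 has invariant factor 2 > 1, so H_1 = Z ⊕ Z/2.
  H_2: rank ker ∂_2 − rank ∂_3 = (20 − 20) − 0 = 0, and there is no ∂_3, so H_2 = 0.

As a check, the Euler characteristic is 10 − 30 + 20 = 0, which agrees with 1 − 1 + 0 = 0.

H_0 ≅ Z,  H_1 ≅ Z ⊕ Z/2,  H_2 = 0.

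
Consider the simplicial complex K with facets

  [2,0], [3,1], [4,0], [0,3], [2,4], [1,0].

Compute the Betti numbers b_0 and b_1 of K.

b_0 = 1, b_1 = 2.

Order the vertices as 0 < 1 < 2 < 3 < 4. Listing each simplex with vertices in this order, K has dimension 1 with simplices:

  0-simplices (5): [0], [1], [2], [3], [4]
  1-simplices (6): [0,1], [0,2], [0,3], [0,4], [1,3], [2,4]

so the chain groups are C_0 ≅ Z^5, C_1 ≅ Z^6.

∂_1: C_1 → C_0 maps an edge to its endpoints' difference, ∂[p,q] = q − p. For instance
  ∂[0,4] = [4] − [0].
This gives a 5×6 integer matrix of rank 4; reducing to Smith normal form yields diagonal entries (1,1,1,1).

From H_k ≅ ker(∂_k) / im(∂_{k+1}) we obtain:

  H_0: rank C_0 − rank ∂_1 = 5 − 4 = 1, and the invariant factors of ∂_1 are all 1, so H_0 ≅ Z.
  H_1: rank ker ∂_1 − rank ∂_2 = (6 − 4) − 0 = 2, and there is no ∂_2, so H_1 ≅ Z^2.

As a check, the Euler characteristic is 5 − 6 = -1, which agrees with 1 − 2 = -1.

Hence the Betti numbers are b_0 = 1, b_1 = 2.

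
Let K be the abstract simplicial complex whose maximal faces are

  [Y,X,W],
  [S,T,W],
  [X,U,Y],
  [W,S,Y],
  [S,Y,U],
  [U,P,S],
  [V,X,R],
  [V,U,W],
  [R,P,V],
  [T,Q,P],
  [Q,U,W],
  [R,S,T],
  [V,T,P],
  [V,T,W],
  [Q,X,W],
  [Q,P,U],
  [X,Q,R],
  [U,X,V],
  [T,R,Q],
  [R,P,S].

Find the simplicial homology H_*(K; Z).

K has 10 vertices, 30 edges, 20 triangles.
rank ∂_0 = 0, rank ∂_1 = 9 ⇒ b_0 = 10 − 0 − 9 = 1; all invariant factors of ∂_1 are 1 so no torsion. So H_0 ≅ Z.
rank ∂_1 = 9, rank ∂_2 = 20 ⇒ b_1 = 30 − 9 − 20 = 1; ∂_2 has invariant factor(s) [2] giving torsion. So H_1 ≅ Z ⊕ Z/2Z.
rank ∂_2 = 20, rank ∂_3 = 0 ⇒ b_2 = 20 − 20 − 0 = 0. So H_2 ≅ 0.

H_0 = Z,  H_1 = Z ⊕ Z/2Z,  H_2 = 0.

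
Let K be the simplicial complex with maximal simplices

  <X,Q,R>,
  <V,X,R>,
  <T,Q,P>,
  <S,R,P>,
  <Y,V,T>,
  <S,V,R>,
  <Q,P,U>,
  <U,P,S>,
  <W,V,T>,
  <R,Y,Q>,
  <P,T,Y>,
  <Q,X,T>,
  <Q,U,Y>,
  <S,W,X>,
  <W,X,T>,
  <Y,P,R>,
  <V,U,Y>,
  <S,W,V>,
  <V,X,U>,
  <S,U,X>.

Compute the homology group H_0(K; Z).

H_0 = Z.

K has 10 vertices, 30 edges, 20 triangles.
rank ∂_0 = 0, rank ∂_1 = 9 ⇒ b_0 = 10 − 0 − 9 = 1; all invariant factors of ∂_1 are 1 so no torsion. So H_0 ≅ Z.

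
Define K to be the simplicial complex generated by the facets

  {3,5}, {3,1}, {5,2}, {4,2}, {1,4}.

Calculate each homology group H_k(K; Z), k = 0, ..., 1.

K has 5 vertices, 5 edges.
rank ∂_0 = 0, rank ∂_1 = 4 ⇒ b_0 = 5 − 0 − 4 = 1; all invariant factors of ∂_1 are 1 so no torsion. So H_0 ≅ Z.
rank ∂_1 = 4, rank ∂_2 = 0 ⇒ b_1 = 5 − 4 − 0 = 1. So H_1 ≅ Z.

H_0 = Z,  H_1 = Z.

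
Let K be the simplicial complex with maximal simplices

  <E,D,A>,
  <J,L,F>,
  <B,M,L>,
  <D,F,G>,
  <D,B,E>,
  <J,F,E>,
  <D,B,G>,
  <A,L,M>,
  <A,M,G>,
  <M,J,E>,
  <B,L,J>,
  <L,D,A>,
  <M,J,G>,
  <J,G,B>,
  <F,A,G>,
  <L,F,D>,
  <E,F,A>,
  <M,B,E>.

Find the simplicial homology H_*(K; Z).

We work with the vertex ordering A < B < D < E < F < G < J < L < M. The simplices of K, each written with vertices in increasing order, are:

  0-simplices (9): A, B, D, E, F, G, J, L, M
  1-simplices (27): AD, AE, AF, AG, AL, AM, BD, BE, BG, BJ, BL, BM, DE, DF, DG, DL, EF, EJ, EM, FG, FJ, FL, GJ, GM, JL, JM, LM
  2-simplices (18): ADE, ADL, AEF, AFG, AGM, ALM, BDE, BDG, BEM, BGJ, BJL, BLM, DFG, DFL, EFJ, EJM, FJL, GJM

Hence C_0 ≅ Z^9, C_1 ≅ Z^27, C_2 ≅ Z^18.

∂_1: C_1 → C_0 sends each edge [p,q] (with p < q) to q − p. For instance
  ∂JL = L − J.
The resulting 9×27 matrix has rank 8, and its Smith normal form has invariant factors (1,1,1,1,1,1,1,1).

The boundary map ∂_2: C_2 → C_1 acts by ∂[p,q,r] = [q,r] − [p,r] + [p,q]. For instance
  ∂BLM = LM − BM + BL,
  ∂GJM = JM − GM + GJ.
The 27×18 boundary matrix has rank 18 and Smith normal form diag(1,1,1,1,1,1,1,1,1,1,1,1,1,1,1,1,1,2).

Now H_k = ker ∂_k / im ∂_{k+1}, so:

  H_0: rank C_0 − rank ∂_1 = 9 − 8 = 1, and the invariant factors of ∂_1 are all 1, so H_0 ≅ Z.
  H_1: rank ker ∂_1 − rank ∂_2 = (27 − 8) − 18 = 1, and ∂_2 has invariant factor 2 > 1, so H_1 ≅ Z ⊕ Z_2.
  H_2: rank ker ∂_2 − rank ∂_3 = (18 − 18) − 0 = 0, and there is no ∂_3, so H_2 ≅ 0.

As a check, the Euler characteristic is 9 − 27 + 18 = 0, which agrees with 1 − 1 + 0 = 0.

H_0 ≅ Z,  H_1 ≅ Z ⊕ Z_2,  H_2 = 0.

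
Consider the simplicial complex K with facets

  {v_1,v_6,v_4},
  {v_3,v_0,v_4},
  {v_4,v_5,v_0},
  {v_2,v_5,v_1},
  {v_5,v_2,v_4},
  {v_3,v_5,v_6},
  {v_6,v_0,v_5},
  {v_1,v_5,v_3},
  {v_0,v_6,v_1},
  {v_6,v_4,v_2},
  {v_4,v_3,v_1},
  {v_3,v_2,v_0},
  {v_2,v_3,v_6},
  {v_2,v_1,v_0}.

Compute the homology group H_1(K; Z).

K has 7 vertices, 21 edges, 14 triangles.
rank ∂_1 = 6, rank ∂_2 = 13 ⇒ b_1 = 21 − 6 − 13 = 2; all invariant factors of ∂_2 are 1 so no torsion. So H_1 = Z^2.

H_1 = Z^2.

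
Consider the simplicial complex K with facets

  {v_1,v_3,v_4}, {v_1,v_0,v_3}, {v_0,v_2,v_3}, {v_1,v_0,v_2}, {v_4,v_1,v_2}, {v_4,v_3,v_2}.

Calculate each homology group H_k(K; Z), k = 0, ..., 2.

Order the vertices as v_0 < v_1 < v_2 < v_3 < v_4. Listing each simplex with vertices in this order, K has dimension 2 with simplices:

  0-simplices (5): [v_0], [v_1], [v_2], [v_3], [v_4]
  1-simplices (9): [v_0,v_1], [v_0,v_2], [v_0,v_3], [v_1,v_2], [v_1,v_3], [v_1,v_4], [v_2,v_3], [v_2,v_4], [v_3,v_4]
  2-simplices (6): [v_0,v_1,v_2], [v_0,v_1,v_3], [v_0,v_2,v_3], [v_1,v_2,v_4], [v_1,v_3,v_4], [v_2,v_3,v_4]

giving chain groups C_0 ≅ Z^5, C_1 ≅ Z^9, C_2 ≅ Z^6.

The boundary map ∂_1: C_1 → C_0 sends each edge [p,q] (with p < q) to q − p.
The resulting 5×9 matrix has rank 4, and its Smith normal form has invariant factors (1,1,1,1).

Boundary ∂_2: C_2 → C_1 acts by ∂[p,q,r] = [q,r] − [p,r] + [p,q]. For instance
  ∂[v_0,v_2,v_3] = [v_2,v_3] − [v_0,v_3] + [v_0,v_2],
  ∂[v_0,v_1,v_2] = [v_1,v_2] − [v_0,v_2] + [v_0,v_1].
As a 9×6 matrix over Z this has rank 5, with invariant factors (1,1,1,1,1).

Computing H_k = (kernel of ∂_k) / (image of ∂_{k+1}):

  H_0: rank C_0 − rank ∂_1 = 5 − 4 = 1, and the invariant factors of ∂_1 are all 1, so H_0 = Z.
  H_1: rank ker ∂_1 − rank ∂_2 = (9 − 4) − 5 = 0, and the invariant factors of ∂_2 are all 1, so H_1 = 0.
  H_2: rank ker ∂_2 − rank ∂_3 = (6 − 5) − 0 = 1, and there is no ∂_3, so H_2 = Z.

H_0 ≅ Z,  H_1 = 0,  H_2 ≅ Z.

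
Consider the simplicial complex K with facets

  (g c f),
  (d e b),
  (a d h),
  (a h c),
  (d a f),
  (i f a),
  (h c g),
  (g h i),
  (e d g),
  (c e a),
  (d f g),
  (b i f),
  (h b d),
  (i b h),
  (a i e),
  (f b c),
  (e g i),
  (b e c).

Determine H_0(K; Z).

Fix the vertex order a < b < c < d < e < f < g < h < i and write every simplex with vertices in increasing order. Then dim K = 2 and the simplices of K are:

  0-simplices (9): a, b, c, d, e, f, g, h, i
  1-simplices (27): ac, ad, ae, af, ah, ai, bc, bd, be, bf, bh, bi, ce, cf, cg, ch, de, df, dg, dh, eg, ei, fg, fi, gh, gi, hi
  2-simplices (18): ace, ach, adf, adh, aei, afi, bce, bcf, bde, bdh, bfi, bhi, cfg, cgh, deg, dfg, egi, ghi

giving chain groups C_0 ≅ Z^9, C_1 ≅ Z^27, C_2 ≅ Z^18.

Boundary ∂_1: C_1 → C_0 sends each edge [p,q] (with p < q) to q − p.
This gives a 9×27 integer matrix of rank 8; reducing to Smith normal form yields diagonal entries (1,1,1,1,1,1,1,1).

Boundary ∂_2: C_2 → C_1 acts by ∂[p,q,r] = [q,r] − [p,r] + [p,q]. For instance
  ∂ach = ch − ah + ac,
  ∂aei = ei − ai + ae.
As a 27×18 matrix over Z this has rank 17, with invariant factors (1,1,1,1,1,1,1,1,1,1,1,1,1,1,1,1,1).

From H_k ≅ ker(∂_k) / im(∂_{k+1}) we obtain:

  H_0: rank C_0 − rank ∂_1 = 9 − 8 = 1, and the invariant factors of ∂_1 are all 1, so H_0 = Z.

(K is a triangulation of the torus T^2.)

H_0 = Z.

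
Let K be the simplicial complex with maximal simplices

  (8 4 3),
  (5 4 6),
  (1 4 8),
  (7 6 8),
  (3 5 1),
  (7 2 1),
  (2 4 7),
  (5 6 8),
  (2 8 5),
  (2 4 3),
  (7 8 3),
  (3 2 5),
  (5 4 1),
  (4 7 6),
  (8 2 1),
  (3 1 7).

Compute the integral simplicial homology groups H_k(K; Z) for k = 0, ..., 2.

H_0 = Z,  H_1 = Z^2,  H_2 = Z.

Order the vertices as 1 < 2 < 3 < 4 < 5 < 6 < 7 < 8. Listing each simplex with vertices in this order, K has dimension 2 with simplices:

  0-simplices (8): [1], [2], [3], [4], [5], [6], [7], [8]
  1-simplices (24): (24 of them)
  2-simplices (16): [1,2,7], [1,2,8], [1,3,5], [1,3,7], [1,4,5], [1,4,8], [2,3,4], [2,3,5], [2,4,7], [2,5,8], [3,4,8], [3,7,8], [4,5,6], [4,6,7], [5,6,8], [6,7,8]

giving chain groups C_0 ≅ Z^8, C_1 ≅ Z^24, C_2 ≅ Z^16.

∂_1: C_1 → C_0 maps an edge to its endpoints' difference, ∂[p,q] = q − p. For instance
  ∂[4,8] = [8] − [4].
The 8×24 boundary matrix has rank 7 and Smith normal form diag(1,1,1,1,1,1,1).

The boundary map ∂_2: C_2 → C_1 acts by ∂[p,q,r] = [q,r] − [p,r] + [p,q]. For instance
  ∂[3,4,8] = [4,8] − [3,8] + [3,4],
  ∂[1,2,8] = [2,8] − [1,8] + [1,2].
The resulting 24×16 matrix has rank 15, and its Smith normal form has invariant factors (1,1,1,1,1,1,1,1,1,1,1,1,1,1,1).

Reading off H_k = ker ∂_k / im ∂_{k+1}:

  H_0: rank C_0 − rank ∂_1 = 8 − 7 = 1, and the invariant factors of ∂_1 are all 1, so H_0 = Z.
  H_1: rank ker ∂_1 − rank ∂_2 = (24 − 7) − 15 = 2, and the invariant factors of ∂_2 are all 1, so H_1 = Z^2.
  H_2: rank ker ∂_2 − rank ∂_3 = (16 − 15) − 0 = 1, and there is no ∂_3, so H_2 = Z.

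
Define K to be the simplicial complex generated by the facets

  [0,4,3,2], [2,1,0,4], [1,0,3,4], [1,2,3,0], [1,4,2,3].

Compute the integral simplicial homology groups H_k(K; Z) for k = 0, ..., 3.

Fix the vertex order 0 < 1 < 2 < 3 < 4 and write every simplex with vertices in increasing order. Then dim K = 3 and the simplices of K are:

  0-simplices (5): [0], [1], [2], [3], [4]
  1-simplices (10): [0,1], [0,2], [0,3], [0,4], [1,2], [1,3], [1,4], [2,3], [2,4], [3,4]
  2-simplices (10): [0,1,2], [0,1,3], [0,1,4], [0,2,3], [0,2,4], [0,3,4], [1,2,3], [1,2,4], [1,3,4], [2,3,4]
  3-simplices (5): [0,1,2,3], [0,1,2,4], [0,1,3,4], [0,2,3,4], [1,2,3,4]

giving chain groups C_0 ≅ Z^5, C_1 ≅ Z^10, C_2 ≅ Z^10, C_3 ≅ Z^5.

The boundary map ∂_1: C_1 → C_0 sends each edge [p,q] (with p < q) to q − p.
As a 5×10 matrix over Z this has rank 4, with invariant factors (1,1,1,1).

The boundary map ∂_2: C_2 → C_1 acts by ∂[p,q,r] = [q,r] − [p,r] + [p,q]. For instance
  ∂[0,3,4] = [3,4] − [0,4] + [0,3],
  ∂[0,2,3] = [2,3] − [0,3] + [0,2].
This gives a 10×10 integer matrix of rank 6; reducing to Smith normal form yields diagonal entries (1,1,1,1,1,1).

Boundary ∂_3: C_3 → C_2 sends each 3-simplex σ to the alternating sum Σ_i (−1)^i (σ with its i-th vertex removed). For instance
  ∂[0,1,2,4] = [1,2,4] − [0,2,4] + [0,1,4] − [0,1,2],
  ∂[0,2,3,4] = [2,3,4] − [0,3,4] + [0,2,4] − [0,2,3].
The resulting 10×5 matrix has rank 4, and its Smith normal form has invariant factors (1,1,1,1).

Computing H_k = (kernel of ∂_k) / (image of ∂_{k+1}):

  H_0: rank C_0 − rank ∂_1 = 5 − 4 = 1, and the invariant factors of ∂_1 are all 1, so H_0 ≅ Z.
  H_1: rank ker ∂_1 − rank ∂_2 = (10 − 4) − 6 = 0, and the invariant factors of ∂_2 are all 1, so H_1 ≅ 0.
  H_2: rank ker ∂_2 − rank ∂_3 = (10 − 6) − 4 = 0, and the invariant factors of ∂_3 are all 1, so H_2 ≅ 0.
  H_3: rank ker ∂_3 − rank ∂_4 = (5 − 4) − 0 = 1, and there is no ∂_4, so H_3 ≅ Z.

(K is a triangulation of the 3-sphere S^3.)

H_0 ≅ Z,  H_1 = 0,  H_2 = 0,  H_3 ≅ Z.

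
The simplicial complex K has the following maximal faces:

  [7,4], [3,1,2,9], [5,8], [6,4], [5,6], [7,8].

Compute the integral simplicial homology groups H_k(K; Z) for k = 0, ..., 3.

H_0 = Z^2,  H_1 = Z,  H_2 = 0,  H_3 = 0.

Take the total order 1 < 2 < 3 < 4 < 5 < 6 < 7 < 8 < 9 on the vertex set. Then K (dimension 3) consists of the simplices:

  0-simplices (9): [1], [2], [3], [4], [5], [6], [7], [8], [9]
  1-simplices (11): [1,2], [1,3], [1,9], [2,3], [2,9], [3,9], [4,6], [4,7], [5,6], [5,8], [7,8]
  2-simplices (4): [1,2,3], [1,2,9], [1,3,9], [2,3,9]
  3-simplices (1): [1,2,3,9]

Hence C_0 ≅ Z^9, C_1 ≅ Z^11, C_2 ≅ Z^4, C_3 ≅ Z^1.

The boundary map ∂_1: C_1 → C_0 maps an edge to its endpoints' difference, ∂[p,q] = q − p. For instance
  ∂[4,7] = [7] − [4].
As a 9×11 matrix over Z this has rank 7, with invariant factors (1,1,1,1,1,1,1).

Boundary ∂_2: C_2 → C_1 acts by ∂[p,q,r] = [q,r] − [p,r] + [p,q]. For instance
  ∂[1,3,9] = [3,9] − [1,9] + [1,3],
  ∂[2,3,9] = [3,9] − [2,9] + [2,3].
The 11×4 boundary matrix has rank 3 and Smith normal form diag(1,1,1).

∂_3: C_3 → C_2 sends each 3-simplex σ to the alternating sum Σ_i (−1)^i (σ with its i-th vertex removed). For instance
  ∂[1,2,3,9] = [2,3,9] − [1,3,9] + [1,2,9] − [1,2,3].
The 4×1 boundary matrix has rank 1 and Smith normal form diag(1).

Reading off H_k = ker ∂_k / im ∂_{k+1}:

  H_0: rank C_0 − rank ∂_1 = 9 − 7 = 2, and the invariant factors of ∂_1 are all 1, so H_0 ≅ Z^2.
  H_1: rank ker ∂_1 − rank ∂_2 = (11 − 7) − 3 = 1, and the invariant factors of ∂_2 are all 1, so H_1 ≅ Z.
  H_2: rank ker ∂_2 − rank ∂_3 = (4 − 3) − 1 = 0, and the invariant factors of ∂_3 are all 1, so H_2 ≅ 0.
  H_3: rank ker ∂_3 − rank ∂_4 = (1 − 1) − 0 = 0, and there is no ∂_4, so H_3 ≅ 0.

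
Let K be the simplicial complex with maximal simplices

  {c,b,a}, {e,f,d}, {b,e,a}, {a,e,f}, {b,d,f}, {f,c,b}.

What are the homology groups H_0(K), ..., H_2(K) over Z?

H_0 ≅ Z,  H_1 ≅ Z,  H_2 = 0.

Fix the vertex order a < b < c < d < e < f and write every simplex with vertices in increasing order. Then dim K = 2 and the simplices of K are:

  0-simplices (6): a, b, c, d, e, f
  1-simplices (12): ab, ac, ae, af, bc, bd, be, bf, cf, de, df, ef
  2-simplices (6): abc, abe, aef, bcf, bdf, def

so the chain groups are C_0 ≅ Z^6, C_1 ≅ Z^12, C_2 ≅ Z^6.

The boundary map ∂_1: C_1 → C_0 is given by ∂[p,q] = [q] − [p]. For instance
  ∂ef = f − e.
The 6×12 boundary matrix has rank 5 and Smith normal form diag(1,1,1,1,1).

∂_2: C_2 → C_1 acts by ∂[p,q,r] = [q,r] − [p,r] + [p,q]. For instance
  ∂bcf = cf − bf + bc,
  ∂bdf = df − bf + bd.
The resulting 12×6 matrix has rank 6, and its Smith normal form has invariant factors (1,1,1,1,1,1).

Now H_k = ker ∂_k / im ∂_{k+1}, so:

  H_0: rank C_0 − rank ∂_1 = 6 − 5 = 1, and the invariant factors of ∂_1 are all 1, so H_0 ≅ Z.
  H_1: rank ker ∂_1 − rank ∂_2 = (12 − 5) − 6 = 1, and the invariant factors of ∂_2 are all 1, so H_1 ≅ Z.
  H_2: rank ker ∂_2 − rank ∂_3 = (6 − 6) − 0 = 0, and there is no ∂_3, so H_2 ≅ 0.

As a check, the Euler characteristic is 6 − 12 + 6 = 0, which agrees with 1 − 1 + 0 = 0.
(K is a triangulation of the cylinder S^1 x I.)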